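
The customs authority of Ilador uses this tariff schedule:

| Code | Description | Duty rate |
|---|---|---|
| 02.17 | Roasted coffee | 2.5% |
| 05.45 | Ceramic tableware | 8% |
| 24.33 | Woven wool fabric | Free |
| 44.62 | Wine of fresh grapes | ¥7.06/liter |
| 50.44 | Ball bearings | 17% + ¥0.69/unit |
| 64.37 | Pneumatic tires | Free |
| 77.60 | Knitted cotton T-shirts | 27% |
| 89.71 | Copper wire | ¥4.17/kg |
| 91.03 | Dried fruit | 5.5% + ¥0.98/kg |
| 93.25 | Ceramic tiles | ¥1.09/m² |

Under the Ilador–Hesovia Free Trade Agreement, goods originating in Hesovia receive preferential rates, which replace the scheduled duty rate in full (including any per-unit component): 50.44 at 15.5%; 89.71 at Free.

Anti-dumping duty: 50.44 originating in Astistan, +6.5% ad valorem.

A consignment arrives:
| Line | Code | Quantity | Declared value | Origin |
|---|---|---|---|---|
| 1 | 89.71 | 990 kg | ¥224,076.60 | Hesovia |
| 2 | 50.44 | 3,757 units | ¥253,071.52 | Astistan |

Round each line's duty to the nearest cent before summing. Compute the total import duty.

¥62,064.14

Line 1 (89.71, Hesovia, 990 kg, ¥224,076.60):
Base rate for 89.71 is ¥4.17/kg.
Origin Hesovia qualifies under the Ilador–Hesovia agreement and 89.71 is covered: preferential rate Free applies instead.
Duty = ¥224,076.60 × 0% = ¥0.00.
Line 2 (50.44, Astistan, 3,757 units, ¥253,071.52):
Base rate for 50.44 is 17% + ¥0.69/unit.
50.44 has an FTA preferential rate, but origin Astistan is not Hesovia; base rate stands.
Additional duty on 50.44 from Astistan: +6.5%. Applied ad valorem rate: 17% + 6.5% = 23.5%.
Duty = ¥253,071.52 × 23.5% + 3,757 × ¥0.69 = ¥62,064.14.
Total = ¥0.00 + ¥62,064.14 = ¥62,064.14.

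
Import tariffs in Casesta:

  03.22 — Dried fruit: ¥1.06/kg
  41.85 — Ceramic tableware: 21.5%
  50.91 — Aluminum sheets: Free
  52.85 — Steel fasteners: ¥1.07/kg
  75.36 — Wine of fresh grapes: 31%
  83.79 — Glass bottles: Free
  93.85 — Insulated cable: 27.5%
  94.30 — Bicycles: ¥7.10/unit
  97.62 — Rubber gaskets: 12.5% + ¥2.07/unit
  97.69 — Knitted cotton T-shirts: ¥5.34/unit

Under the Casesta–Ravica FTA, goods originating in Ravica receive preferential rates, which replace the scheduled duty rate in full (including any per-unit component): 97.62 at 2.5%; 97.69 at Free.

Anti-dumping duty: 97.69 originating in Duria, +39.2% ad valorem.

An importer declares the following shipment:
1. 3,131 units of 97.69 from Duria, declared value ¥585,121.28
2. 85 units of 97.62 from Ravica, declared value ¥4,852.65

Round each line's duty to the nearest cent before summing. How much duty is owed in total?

¥246,208.40

Line 1 (97.69, Duria, 3,131 units, ¥585,121.28):
Base rate for 97.69 is ¥5.34/unit.
97.69 has an FTA preferential rate, but origin Duria is not Ravica; base rate stands.
Additional duty on 97.69 from Duria: +39.2% ad valorem. Applied ad valorem rate = 39.2%.
Duty = ¥585,121.28 × 39.2% + 3,131 × ¥5.34 = ¥246,087.08.
Line 2 (97.62, Ravica, 85 units, ¥4,852.65):
Base rate for 97.62 is 12.5% + ¥2.07/unit.
Origin Ravica qualifies under the Casesta–Ravica agreement and 97.62 is covered: preferential rate 2.5% applies instead.
Duty = ¥4,852.65 × 2.5% = ¥121.32.
Total = ¥246,087.08 + ¥121.32 = ¥246,208.40.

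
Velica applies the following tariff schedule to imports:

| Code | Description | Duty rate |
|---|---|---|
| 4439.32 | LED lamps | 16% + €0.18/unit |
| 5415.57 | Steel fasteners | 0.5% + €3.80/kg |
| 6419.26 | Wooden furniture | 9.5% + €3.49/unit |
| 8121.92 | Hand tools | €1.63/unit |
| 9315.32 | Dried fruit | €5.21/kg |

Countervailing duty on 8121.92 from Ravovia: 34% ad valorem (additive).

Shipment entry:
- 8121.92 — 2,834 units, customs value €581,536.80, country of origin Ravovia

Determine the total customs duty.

Line 1 (8121.92, Ravovia, 2,834 units, €581,536.80):
Base rate for 8121.92 is €1.63/unit.
Additional duty on 8121.92 from Ravovia: +34% ad valorem. Applied ad valorem rate = 34%.
Duty = €581,536.80 × 34% + 2,834 × €1.63 = €202,341.93.

€202,341.93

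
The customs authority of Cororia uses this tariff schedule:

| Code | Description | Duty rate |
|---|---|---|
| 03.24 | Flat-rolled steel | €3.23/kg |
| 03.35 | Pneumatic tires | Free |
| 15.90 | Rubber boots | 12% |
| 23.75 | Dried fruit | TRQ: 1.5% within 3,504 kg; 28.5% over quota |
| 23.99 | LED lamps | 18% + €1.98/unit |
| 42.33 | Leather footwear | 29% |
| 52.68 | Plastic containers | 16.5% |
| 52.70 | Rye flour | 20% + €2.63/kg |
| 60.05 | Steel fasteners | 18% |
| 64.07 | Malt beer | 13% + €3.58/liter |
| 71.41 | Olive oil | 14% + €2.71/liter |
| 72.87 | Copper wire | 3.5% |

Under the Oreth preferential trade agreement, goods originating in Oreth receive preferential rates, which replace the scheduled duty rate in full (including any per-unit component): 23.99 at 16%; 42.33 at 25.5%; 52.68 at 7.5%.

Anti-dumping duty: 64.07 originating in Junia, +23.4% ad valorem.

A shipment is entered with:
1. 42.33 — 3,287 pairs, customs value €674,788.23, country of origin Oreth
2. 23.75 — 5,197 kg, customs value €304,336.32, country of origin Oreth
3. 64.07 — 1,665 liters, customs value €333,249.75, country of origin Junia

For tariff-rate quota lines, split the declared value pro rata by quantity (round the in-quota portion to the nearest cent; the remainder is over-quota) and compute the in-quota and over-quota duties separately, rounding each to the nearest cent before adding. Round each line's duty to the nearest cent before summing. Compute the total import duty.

€330,668.01

Line 1 (42.33, Oreth, 3,287 pairs, €674,788.23):
Base rate for 42.33 is 29%.
Origin Oreth qualifies under the Cororia–Oreth agreement and 42.33 is covered: preferential rate 25.5% applies instead.
Duty = €674,788.23 × 25.5% = €172,071.00.
Line 2 (23.75, Oreth, 5,197 kg, €304,336.32):
Code 23.75 is under a tariff-rate quota (threshold 3,504 kg). In-quota: 3,504 kg at 1.5%; over-quota: 1,693 kg at 28.5%.
Pro-rata value split: in-quota = €304,336.32 × 3,504/5,197 = €205,194.24; over-quota = €304,336.32 − €205,194.24 = €99,142.08.
In-quota duty = €205,194.24 × 1.5% = €3,077.91. Over-quota duty = €99,142.08 × 28.5% = €28,255.49.
Line duty = €3,077.91 + €28,255.49 = €31,333.40.
Line 3 (64.07, Junia, 1,665 liters, €333,249.75):
Base rate for 64.07 is 13% + €3.58/liter.
Additional duty on 64.07 from Junia: +23.4%. Applied ad valorem rate: 13% + 23.4% = 36.4%.
Duty = €333,249.75 × 36.4% + 1,665 × €3.58 = €127,263.61.
Total = €172,071.00 + €31,333.40 + €127,263.61 = €330,668.01.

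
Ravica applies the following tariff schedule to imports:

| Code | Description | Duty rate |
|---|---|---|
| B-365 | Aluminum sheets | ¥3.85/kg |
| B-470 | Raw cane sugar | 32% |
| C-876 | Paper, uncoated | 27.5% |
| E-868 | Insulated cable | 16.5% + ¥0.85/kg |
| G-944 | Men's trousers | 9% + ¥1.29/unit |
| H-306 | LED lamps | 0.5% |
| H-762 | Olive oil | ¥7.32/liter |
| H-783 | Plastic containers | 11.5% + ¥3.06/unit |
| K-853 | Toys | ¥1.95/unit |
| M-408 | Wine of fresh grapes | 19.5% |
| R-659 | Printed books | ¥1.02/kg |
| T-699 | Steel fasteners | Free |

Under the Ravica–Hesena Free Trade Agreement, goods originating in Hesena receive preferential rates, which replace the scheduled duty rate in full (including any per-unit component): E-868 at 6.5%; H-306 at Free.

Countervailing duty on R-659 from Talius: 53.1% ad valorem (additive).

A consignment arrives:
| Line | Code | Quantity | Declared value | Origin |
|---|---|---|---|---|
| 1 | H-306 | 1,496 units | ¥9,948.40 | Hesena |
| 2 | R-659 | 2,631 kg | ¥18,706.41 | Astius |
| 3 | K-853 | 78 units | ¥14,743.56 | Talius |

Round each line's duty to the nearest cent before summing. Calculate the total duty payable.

¥2,835.72

Line 1 (H-306, Hesena, 1,496 units, ¥9,948.40):
Base rate for H-306 is 0.5%.
Origin Hesena qualifies under the Ravica–Hesena agreement and H-306 is covered: preferential rate Free applies instead.
Duty = ¥9,948.40 × 0% = ¥0.00.
Line 2 (R-659, Astius, 2,631 kg, ¥18,706.41):
Base rate for R-659 is ¥1.02/kg.
The additional-duty order on R-659 targets Talius, not Astius; it does not apply.
Duty = 2,631 × ¥1.02 = ¥2,683.62.
Line 3 (K-853, Talius, 78 units, ¥14,743.56):
Base rate for K-853 is ¥1.95/unit.
Duty = 78 × ¥1.95 = ¥152.10.
Total = ¥0.00 + ¥2,683.62 + ¥152.10 = ¥2,835.72.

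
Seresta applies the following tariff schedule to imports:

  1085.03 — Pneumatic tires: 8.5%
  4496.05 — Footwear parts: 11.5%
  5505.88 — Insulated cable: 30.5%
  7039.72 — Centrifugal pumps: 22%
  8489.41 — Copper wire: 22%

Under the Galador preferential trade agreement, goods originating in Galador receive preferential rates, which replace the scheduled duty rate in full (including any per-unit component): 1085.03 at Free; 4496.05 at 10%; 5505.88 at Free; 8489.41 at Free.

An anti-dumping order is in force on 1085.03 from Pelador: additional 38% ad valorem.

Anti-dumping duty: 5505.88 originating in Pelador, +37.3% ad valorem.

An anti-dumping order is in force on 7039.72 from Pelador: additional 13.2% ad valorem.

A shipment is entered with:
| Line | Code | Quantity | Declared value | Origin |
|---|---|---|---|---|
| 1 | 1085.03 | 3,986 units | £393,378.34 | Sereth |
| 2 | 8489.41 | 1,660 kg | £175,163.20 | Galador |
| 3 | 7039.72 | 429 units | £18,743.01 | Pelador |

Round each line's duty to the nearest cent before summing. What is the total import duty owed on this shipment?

£40,034.70

Line 1 (1085.03, Sereth, 3,986 units, £393,378.34):
Base rate for 1085.03 is 8.5%.
1085.03 has an FTA preferential rate, but origin Sereth is not Galador; base rate stands.
The additional-duty order on 1085.03 targets Pelador, not Sereth; it does not apply.
Duty = £393,378.34 × 8.5% = £33,437.16.
Line 2 (8489.41, Galador, 1,660 kg, £175,163.20):
Base rate for 8489.41 is 22%.
Origin Galador qualifies under the Seresta–Galador agreement and 8489.41 is covered: preferential rate Free applies instead.
Duty = £175,163.20 × 0% = £0.00.
Line 3 (7039.72, Pelador, 429 units, £18,743.01):
Base rate for 7039.72 is 22%.
Additional duty on 7039.72 from Pelador: +13.2%. Applied ad valorem rate: 22% + 13.2% = 35.2%.
Duty = £18,743.01 × 35.2% = £6,597.54.
Total = £33,437.16 + £0.00 + £6,597.54 = £40,034.70.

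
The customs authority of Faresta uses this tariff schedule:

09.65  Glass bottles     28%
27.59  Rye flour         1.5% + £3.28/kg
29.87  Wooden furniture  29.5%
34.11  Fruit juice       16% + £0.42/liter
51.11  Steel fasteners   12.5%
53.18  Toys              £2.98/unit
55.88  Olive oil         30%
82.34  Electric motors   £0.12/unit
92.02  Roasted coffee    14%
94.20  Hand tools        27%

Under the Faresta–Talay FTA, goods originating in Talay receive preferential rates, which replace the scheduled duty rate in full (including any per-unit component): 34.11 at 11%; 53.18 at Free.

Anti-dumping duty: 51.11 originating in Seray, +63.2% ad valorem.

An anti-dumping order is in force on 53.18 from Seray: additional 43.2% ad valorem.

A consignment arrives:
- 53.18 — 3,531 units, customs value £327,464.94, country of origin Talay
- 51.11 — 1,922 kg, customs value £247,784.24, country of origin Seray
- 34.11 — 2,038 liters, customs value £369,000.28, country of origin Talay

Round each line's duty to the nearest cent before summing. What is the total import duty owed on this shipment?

£228,162.70

Line 1 (53.18, Talay, 3,531 units, £327,464.94):
Base rate for 53.18 is £2.98/unit.
Origin Talay qualifies under the Faresta–Talay agreement and 53.18 is covered: preferential rate Free applies instead.
The additional-duty order on 53.18 targets Seray, not Talay; it does not apply.
Duty = £327,464.94 × 0% = £0.00.
Line 2 (51.11, Seray, 1,922 kg, £247,784.24):
Base rate for 51.11 is 12.5%.
Additional duty on 51.11 from Seray: +63.2%. Applied ad valorem rate: 12.5% + 63.2% = 75.7%.
Duty = £247,784.24 × 75.7% = £187,572.67.
Line 3 (34.11, Talay, 2,038 liters, £369,000.28):
Base rate for 34.11 is 16% + £0.42/liter.
Origin Talay qualifies under the Faresta–Talay agreement and 34.11 is covered: preferential rate 11% applies instead.
Duty = £369,000.28 × 11% = £40,590.03.
Total = £0.00 + £187,572.67 + £40,590.03 = £228,162.70.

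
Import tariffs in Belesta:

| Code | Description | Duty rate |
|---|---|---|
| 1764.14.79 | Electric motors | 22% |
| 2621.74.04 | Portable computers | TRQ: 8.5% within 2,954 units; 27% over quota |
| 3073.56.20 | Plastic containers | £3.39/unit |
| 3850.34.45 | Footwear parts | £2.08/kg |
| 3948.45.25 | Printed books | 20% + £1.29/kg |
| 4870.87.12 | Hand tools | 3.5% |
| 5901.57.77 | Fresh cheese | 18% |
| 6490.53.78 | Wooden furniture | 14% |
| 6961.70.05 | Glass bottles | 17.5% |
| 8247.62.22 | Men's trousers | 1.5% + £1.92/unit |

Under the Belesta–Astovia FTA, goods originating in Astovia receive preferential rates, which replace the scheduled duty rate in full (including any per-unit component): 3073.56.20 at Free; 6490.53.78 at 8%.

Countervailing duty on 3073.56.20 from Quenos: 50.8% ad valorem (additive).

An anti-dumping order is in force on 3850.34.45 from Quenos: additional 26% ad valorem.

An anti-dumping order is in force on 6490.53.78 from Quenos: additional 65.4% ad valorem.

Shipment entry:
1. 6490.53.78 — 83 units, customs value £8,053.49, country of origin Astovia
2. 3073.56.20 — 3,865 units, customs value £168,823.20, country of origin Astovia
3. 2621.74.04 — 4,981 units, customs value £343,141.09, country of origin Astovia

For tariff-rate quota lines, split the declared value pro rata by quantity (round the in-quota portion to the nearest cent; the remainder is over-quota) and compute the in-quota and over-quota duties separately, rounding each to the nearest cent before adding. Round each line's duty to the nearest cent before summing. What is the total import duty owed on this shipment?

Line 1 (6490.53.78, Astovia, 83 units, £8,053.49):
Base rate for 6490.53.78 is 14%.
Origin Astovia qualifies under the Belesta–Astovia agreement and 6490.53.78 is covered: preferential rate 8% applies instead.
The additional-duty order on 6490.53.78 targets Quenos, not Astovia; it does not apply.
Duty = £8,053.49 × 8% = £644.28.
Line 2 (3073.56.20, Astovia, 3,865 units, £168,823.20):
Base rate for 3073.56.20 is £3.39/unit.
Origin Astovia qualifies under the Belesta–Astovia agreement and 3073.56.20 is covered: preferential rate Free applies instead.
The additional-duty order on 3073.56.20 targets Quenos, not Astovia; it does not apply.
Duty = £168,823.20 × 0% = £0.00.
Line 3 (2621.74.04, Astovia, 4,981 units, £343,141.09):
Code 2621.74.04 is under a tariff-rate quota (threshold 2,954 units). In-quota: 2,954 units at 8.5%; over-quota: 2,027 units at 27%.
Pro-rata value split: in-quota = £343,141.09 × 2,954/4,981 = £203,501.06; over-quota = £343,141.09 − £203,501.06 = £139,640.03.
In-quota duty = £203,501.06 × 8.5% = £17,297.59. Over-quota duty = £139,640.03 × 27% = £37,702.81.
Line duty = £17,297.59 + £37,702.81 = £55,000.40.
Total = £644.28 + £0.00 + £55,000.40 = £55,644.68.

£55,644.68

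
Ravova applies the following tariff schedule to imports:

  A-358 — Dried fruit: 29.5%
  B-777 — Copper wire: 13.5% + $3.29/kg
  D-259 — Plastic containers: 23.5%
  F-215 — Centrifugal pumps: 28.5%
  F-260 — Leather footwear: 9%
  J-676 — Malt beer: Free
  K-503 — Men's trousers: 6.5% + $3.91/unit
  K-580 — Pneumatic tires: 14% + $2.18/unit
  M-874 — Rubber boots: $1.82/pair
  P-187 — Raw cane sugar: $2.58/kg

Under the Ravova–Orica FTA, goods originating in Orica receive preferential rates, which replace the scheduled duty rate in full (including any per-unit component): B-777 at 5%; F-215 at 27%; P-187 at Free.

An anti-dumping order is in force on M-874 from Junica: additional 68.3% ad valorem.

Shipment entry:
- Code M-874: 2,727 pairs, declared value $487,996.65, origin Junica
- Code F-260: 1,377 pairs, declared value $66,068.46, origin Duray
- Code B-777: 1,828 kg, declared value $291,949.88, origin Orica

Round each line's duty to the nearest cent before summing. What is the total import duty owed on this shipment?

Line 1 (M-874, Junica, 2,727 pairs, $487,996.65):
Base rate for M-874 is $1.82/pair.
Additional duty on M-874 from Junica: +68.3% ad valorem. Applied ad valorem rate = 68.3%.
Duty = $487,996.65 × 68.3% + 2,727 × $1.82 = $338,264.85.
Line 2 (F-260, Duray, 1,377 pairs, $66,068.46):
Base rate for F-260 is 9%.
Duty = $66,068.46 × 9% = $5,946.16.
Line 3 (B-777, Orica, 1,828 kg, $291,949.88):
Base rate for B-777 is 13.5% + $3.29/kg.
Origin Orica qualifies under the Ravova–Orica agreement and B-777 is covered: preferential rate 5% applies instead.
Duty = $291,949.88 × 5% = $14,597.49.
Total = $338,264.85 + $5,946.16 + $14,597.49 = $358,808.50.

$358,808.50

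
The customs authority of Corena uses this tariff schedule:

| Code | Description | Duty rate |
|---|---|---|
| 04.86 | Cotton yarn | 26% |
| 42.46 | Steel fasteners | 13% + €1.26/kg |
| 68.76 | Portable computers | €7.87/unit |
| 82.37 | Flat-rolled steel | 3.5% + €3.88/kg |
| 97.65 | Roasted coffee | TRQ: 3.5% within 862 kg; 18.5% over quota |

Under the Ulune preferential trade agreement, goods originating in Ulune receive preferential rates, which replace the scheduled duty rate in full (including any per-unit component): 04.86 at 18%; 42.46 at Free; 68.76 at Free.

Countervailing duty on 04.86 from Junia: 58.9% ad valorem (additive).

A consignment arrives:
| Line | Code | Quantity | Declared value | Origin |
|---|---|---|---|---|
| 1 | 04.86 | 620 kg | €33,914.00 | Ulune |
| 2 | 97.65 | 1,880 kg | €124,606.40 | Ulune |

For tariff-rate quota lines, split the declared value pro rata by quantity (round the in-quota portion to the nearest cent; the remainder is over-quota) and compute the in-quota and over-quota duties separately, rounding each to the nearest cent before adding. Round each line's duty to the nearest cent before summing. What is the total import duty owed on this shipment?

Line 1 (04.86, Ulune, 620 kg, €33,914.00):
Base rate for 04.86 is 26%.
Origin Ulune qualifies under the Corena–Ulune agreement and 04.86 is covered: preferential rate 18% applies instead.
The additional-duty order on 04.86 targets Junia, not Ulune; it does not apply.
Duty = €33,914.00 × 18% = €6,104.52.
Line 2 (97.65, Ulune, 1,880 kg, €124,606.40):
Code 97.65 is under a tariff-rate quota (threshold 862 kg). In-quota: 862 kg at 3.5%; over-quota: 1,018 kg at 18.5%.
Pro-rata value split: in-quota = €124,606.40 × 862/1,880 = €57,133.36; over-quota = €124,606.40 − €57,133.36 = €67,473.04.
In-quota duty = €57,133.36 × 3.5% = €1,999.67. Over-quota duty = €67,473.04 × 18.5% = €12,482.51.
Line duty = €1,999.67 + €12,482.51 = €14,482.18.
Total = €6,104.52 + €14,482.18 = €20,586.70.

€20,586.70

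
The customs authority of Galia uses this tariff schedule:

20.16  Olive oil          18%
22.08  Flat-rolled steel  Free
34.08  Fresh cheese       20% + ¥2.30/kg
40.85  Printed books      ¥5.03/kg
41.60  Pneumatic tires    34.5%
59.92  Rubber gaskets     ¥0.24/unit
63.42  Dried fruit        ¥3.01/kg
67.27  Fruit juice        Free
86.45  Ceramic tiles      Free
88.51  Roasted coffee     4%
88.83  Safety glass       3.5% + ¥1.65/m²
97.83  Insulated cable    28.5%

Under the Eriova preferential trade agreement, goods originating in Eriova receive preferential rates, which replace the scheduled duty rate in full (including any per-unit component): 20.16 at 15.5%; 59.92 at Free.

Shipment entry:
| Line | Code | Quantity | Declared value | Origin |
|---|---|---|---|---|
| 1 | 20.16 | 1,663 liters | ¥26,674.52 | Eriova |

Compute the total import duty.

¥4,134.55

Line 1 (20.16, Eriova, 1,663 liters, ¥26,674.52):
Base rate for 20.16 is 18%.
Origin Eriova qualifies under the Galia–Eriova agreement and 20.16 is covered: preferential rate 15.5% applies instead.
Duty = ¥26,674.52 × 15.5% = ¥4,134.55.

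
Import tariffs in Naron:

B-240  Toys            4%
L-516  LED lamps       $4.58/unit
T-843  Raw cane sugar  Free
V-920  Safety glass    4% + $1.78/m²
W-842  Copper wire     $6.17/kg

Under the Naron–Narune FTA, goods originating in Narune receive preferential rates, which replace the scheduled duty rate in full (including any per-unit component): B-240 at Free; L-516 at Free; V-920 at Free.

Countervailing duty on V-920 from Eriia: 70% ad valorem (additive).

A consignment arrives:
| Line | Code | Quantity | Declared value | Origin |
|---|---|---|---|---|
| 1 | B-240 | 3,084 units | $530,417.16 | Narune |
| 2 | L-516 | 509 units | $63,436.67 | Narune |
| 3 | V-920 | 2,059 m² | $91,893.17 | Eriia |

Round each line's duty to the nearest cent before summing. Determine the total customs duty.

$71,665.97

Line 1 (B-240, Narune, 3,084 units, $530,417.16):
Base rate for B-240 is 4%.
Origin Narune qualifies under the Naron–Narune agreement and B-240 is covered: preferential rate Free applies instead.
Duty = $530,417.16 × 0% = $0.00.
Line 2 (L-516, Narune, 509 units, $63,436.67):
Base rate for L-516 is $4.58/unit.
Origin Narune qualifies under the Naron–Narune agreement and L-516 is covered: preferential rate Free applies instead.
Duty = $63,436.67 × 0% = $0.00.
Line 3 (V-920, Eriia, 2,059 m², $91,893.17):
Base rate for V-920 is 4% + $1.78/m².
V-920 has an FTA preferential rate, but origin Eriia is not Narune; base rate stands.
Additional duty on V-920 from Eriia: +70%. Applied ad valorem rate: 4% + 70% = 74%.
Duty = $91,893.17 × 74% + 2,059 × $1.78 = $71,665.97.
Total = $0.00 + $0.00 + $71,665.97 = $71,665.97.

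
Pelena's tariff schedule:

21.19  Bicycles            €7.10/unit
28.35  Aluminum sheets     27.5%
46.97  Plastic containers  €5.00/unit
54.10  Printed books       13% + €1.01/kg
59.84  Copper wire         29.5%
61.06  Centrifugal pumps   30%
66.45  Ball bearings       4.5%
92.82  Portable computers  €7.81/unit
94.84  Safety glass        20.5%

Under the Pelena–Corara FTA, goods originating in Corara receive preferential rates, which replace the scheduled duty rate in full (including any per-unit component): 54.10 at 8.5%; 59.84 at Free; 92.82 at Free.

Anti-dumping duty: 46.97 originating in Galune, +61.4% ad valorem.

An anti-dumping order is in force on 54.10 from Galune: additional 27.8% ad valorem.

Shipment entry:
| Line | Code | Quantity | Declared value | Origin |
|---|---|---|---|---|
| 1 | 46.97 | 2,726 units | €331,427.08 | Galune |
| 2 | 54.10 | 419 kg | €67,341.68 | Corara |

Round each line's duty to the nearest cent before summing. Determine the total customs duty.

€222,850.27

Line 1 (46.97, Galune, 2,726 units, €331,427.08):
Base rate for 46.97 is €5.00/unit.
Additional duty on 46.97 from Galune: +61.4% ad valorem. Applied ad valorem rate = 61.4%.
Duty = €331,427.08 × 61.4% + 2,726 × €5.00 = €217,126.23.
Line 2 (54.10, Corara, 419 kg, €67,341.68):
Base rate for 54.10 is 13% + €1.01/kg.
Origin Corara qualifies under the Pelena–Corara agreement and 54.10 is covered: preferential rate 8.5% applies instead.
The additional-duty order on 54.10 targets Galune, not Corara; it does not apply.
Duty = €67,341.68 × 8.5% = €5,724.04.
Total = €217,126.23 + €5,724.04 = €222,850.27.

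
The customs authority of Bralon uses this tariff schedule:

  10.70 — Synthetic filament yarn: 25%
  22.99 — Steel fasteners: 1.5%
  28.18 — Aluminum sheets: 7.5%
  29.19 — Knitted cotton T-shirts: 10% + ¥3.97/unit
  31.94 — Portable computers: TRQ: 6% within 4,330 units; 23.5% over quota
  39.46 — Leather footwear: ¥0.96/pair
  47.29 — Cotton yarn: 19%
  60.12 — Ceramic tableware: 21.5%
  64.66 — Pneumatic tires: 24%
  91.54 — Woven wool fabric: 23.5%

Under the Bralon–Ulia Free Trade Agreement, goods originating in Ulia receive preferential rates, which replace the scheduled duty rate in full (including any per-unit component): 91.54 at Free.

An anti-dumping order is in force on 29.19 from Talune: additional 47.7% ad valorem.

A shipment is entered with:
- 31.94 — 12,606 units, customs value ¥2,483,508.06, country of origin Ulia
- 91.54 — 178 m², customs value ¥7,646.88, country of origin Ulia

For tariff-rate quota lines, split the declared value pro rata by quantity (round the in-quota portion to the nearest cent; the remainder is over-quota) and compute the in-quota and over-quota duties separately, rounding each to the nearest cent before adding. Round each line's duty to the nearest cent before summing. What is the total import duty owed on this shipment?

¥434,340.07

Line 1 (31.94, Ulia, 12,606 units, ¥2,483,508.06):
Code 31.94 is under a tariff-rate quota (threshold 4,330 units). In-quota: 4,330 units at 6%; over-quota: 8,276 units at 23.5%.
Pro-rata value split: in-quota = ¥2,483,508.06 × 4,330/12,606 = ¥853,053.30; over-quota = ¥2,483,508.06 − ¥853,053.30 = ¥1,630,454.76.
In-quota duty = ¥853,053.30 × 6% = ¥51,183.20. Over-quota duty = ¥1,630,454.76 × 23.5% = ¥383,156.87.
Line duty = ¥51,183.20 + ¥383,156.87 = ¥434,340.07.
Line 2 (91.54, Ulia, 178 m², ¥7,646.88):
Base rate for 91.54 is 23.5%.
Origin Ulia qualifies under the Bralon–Ulia agreement and 91.54 is covered: preferential rate Free applies instead.
Duty = ¥7,646.88 × 0% = ¥0.00.
Total = ¥434,340.07 + ¥0.00 = ¥434,340.07.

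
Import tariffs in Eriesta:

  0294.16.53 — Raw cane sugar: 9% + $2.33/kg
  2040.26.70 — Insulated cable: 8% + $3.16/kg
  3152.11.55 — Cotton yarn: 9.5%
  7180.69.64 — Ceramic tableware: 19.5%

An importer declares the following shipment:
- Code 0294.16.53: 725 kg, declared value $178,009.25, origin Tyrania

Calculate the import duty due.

Line 1 (0294.16.53, Tyrania, 725 kg, $178,009.25):
Base rate for 0294.16.53 is 9% + $2.33/kg.
Duty = $178,009.25 × 9% + 725 × $2.33 = $17,710.08.

$17,710.08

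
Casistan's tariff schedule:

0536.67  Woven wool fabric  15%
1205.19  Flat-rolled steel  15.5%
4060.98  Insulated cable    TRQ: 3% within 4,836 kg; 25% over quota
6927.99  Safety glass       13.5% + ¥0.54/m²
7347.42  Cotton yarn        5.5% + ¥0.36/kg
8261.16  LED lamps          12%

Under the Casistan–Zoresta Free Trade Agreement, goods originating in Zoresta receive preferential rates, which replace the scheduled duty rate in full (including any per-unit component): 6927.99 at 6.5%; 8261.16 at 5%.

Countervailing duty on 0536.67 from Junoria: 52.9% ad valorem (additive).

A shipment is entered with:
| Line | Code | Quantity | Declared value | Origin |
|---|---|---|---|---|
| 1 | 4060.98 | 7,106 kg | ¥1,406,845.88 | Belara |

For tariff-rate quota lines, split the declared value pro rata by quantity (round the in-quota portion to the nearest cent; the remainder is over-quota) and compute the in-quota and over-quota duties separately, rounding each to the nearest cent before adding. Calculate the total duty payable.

¥141,076.59

Line 1 (4060.98, Belara, 7,106 kg, ¥1,406,845.88):
Code 4060.98 is under a tariff-rate quota (threshold 4,836 kg). In-quota: 4,836 kg at 3%; over-quota: 2,270 kg at 25%.
Pro-rata value split: in-quota = ¥1,406,845.88 × 4,836/7,106 = ¥957,431.28; over-quota = ¥1,406,845.88 − ¥957,431.28 = ¥449,414.60.
In-quota duty = ¥957,431.28 × 3% = ¥28,722.94. Over-quota duty = ¥449,414.60 × 25% = ¥112,353.65.
Line duty = ¥28,722.94 + ¥112,353.65 = ¥141,076.59.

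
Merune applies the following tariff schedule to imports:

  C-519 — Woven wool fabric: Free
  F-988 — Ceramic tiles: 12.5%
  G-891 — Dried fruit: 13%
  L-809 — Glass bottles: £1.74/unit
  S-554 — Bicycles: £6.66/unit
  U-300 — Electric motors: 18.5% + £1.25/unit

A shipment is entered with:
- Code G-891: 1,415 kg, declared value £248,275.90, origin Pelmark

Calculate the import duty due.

£32,275.87

Line 1 (G-891, Pelmark, 1,415 kg, £248,275.90):
Base rate for G-891 is 13%.
Duty = £248,275.90 × 13% = £32,275.87.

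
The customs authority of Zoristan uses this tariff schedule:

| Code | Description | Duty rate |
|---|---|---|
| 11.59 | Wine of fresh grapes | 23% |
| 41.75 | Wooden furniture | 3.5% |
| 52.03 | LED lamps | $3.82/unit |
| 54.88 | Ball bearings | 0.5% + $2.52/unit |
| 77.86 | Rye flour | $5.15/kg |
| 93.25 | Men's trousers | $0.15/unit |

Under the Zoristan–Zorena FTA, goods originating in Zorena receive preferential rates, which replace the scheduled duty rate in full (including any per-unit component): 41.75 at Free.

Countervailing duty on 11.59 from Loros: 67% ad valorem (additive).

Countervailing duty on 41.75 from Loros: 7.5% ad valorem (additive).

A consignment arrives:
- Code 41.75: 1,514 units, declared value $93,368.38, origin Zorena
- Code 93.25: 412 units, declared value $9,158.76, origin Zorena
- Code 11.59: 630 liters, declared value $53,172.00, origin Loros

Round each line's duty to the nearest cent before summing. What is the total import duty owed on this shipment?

$47,916.60

Line 1 (41.75, Zorena, 1,514 units, $93,368.38):
Base rate for 41.75 is 3.5%.
Origin Zorena qualifies under the Zoristan–Zorena agreement and 41.75 is covered: preferential rate Free applies instead.
The additional-duty order on 41.75 targets Loros, not Zorena; it does not apply.
Duty = $93,368.38 × 0% = $0.00.
Line 2 (93.25, Zorena, 412 units, $9,158.76):
Base rate for 93.25 is $0.15/unit.
Origin Zorena is the FTA partner but 93.25 is not on the preference list; base rate stands.
Duty = 412 × $0.15 = $61.80.
Line 3 (11.59, Loros, 630 liters, $53,172.00):
Base rate for 11.59 is 23%.
Additional duty on 11.59 from Loros: +67%. Applied ad valorem rate: 23% + 67% = 90%.
Duty = $53,172.00 × 90% = $47,854.80.
Total = $0.00 + $61.80 + $47,854.80 = $47,916.60.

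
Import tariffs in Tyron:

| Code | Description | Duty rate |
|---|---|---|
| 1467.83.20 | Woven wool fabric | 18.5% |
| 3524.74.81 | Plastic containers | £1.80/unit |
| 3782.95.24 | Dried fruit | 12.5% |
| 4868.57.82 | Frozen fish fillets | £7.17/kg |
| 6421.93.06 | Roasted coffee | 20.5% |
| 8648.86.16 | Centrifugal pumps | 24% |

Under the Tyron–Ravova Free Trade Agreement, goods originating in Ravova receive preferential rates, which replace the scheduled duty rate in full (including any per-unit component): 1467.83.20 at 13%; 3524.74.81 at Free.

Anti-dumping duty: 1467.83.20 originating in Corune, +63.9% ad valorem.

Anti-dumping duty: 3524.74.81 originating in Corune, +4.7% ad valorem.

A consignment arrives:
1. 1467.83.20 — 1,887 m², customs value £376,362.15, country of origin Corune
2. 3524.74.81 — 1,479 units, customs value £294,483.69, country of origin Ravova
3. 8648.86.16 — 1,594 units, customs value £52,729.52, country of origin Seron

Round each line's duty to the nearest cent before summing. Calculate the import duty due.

£322,777.49

Line 1 (1467.83.20, Corune, 1,887 m², £376,362.15):
Base rate for 1467.83.20 is 18.5%.
1467.83.20 has an FTA preferential rate, but origin Corune is not Ravova; base rate stands.
Additional duty on 1467.83.20 from Corune: +63.9%. Applied ad valorem rate: 18.5% + 63.9% = 82.4%.
Duty = £376,362.15 × 82.4% = £310,122.41.
Line 2 (3524.74.81, Ravova, 1,479 units, £294,483.69):
Base rate for 3524.74.81 is £1.80/unit.
Origin Ravova qualifies under the Tyron–Ravova agreement and 3524.74.81 is covered: preferential rate Free applies instead.
The additional-duty order on 3524.74.81 targets Corune, not Ravova; it does not apply.
Duty = £294,483.69 × 0% = £0.00.
Line 3 (8648.86.16, Seron, 1,594 units, £52,729.52):
Base rate for 8648.86.16 is 24%.
Duty = £52,729.52 × 24% = £12,655.08.
Total = £310,122.41 + £0.00 + £12,655.08 = £322,777.49.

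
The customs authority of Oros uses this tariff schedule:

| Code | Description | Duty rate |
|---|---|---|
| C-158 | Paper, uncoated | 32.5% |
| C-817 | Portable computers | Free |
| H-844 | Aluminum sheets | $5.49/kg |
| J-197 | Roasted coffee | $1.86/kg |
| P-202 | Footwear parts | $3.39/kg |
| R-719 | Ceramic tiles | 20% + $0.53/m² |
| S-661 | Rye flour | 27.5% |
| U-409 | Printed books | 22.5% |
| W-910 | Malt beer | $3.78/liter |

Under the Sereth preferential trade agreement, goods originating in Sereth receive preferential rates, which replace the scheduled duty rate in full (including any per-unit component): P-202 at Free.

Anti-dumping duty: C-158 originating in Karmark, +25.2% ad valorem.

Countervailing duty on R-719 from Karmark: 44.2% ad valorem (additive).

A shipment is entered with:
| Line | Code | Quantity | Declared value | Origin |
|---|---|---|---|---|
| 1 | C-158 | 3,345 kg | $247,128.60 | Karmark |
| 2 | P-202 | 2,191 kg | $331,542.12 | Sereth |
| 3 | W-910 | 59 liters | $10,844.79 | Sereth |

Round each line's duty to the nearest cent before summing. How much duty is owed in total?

$142,816.22

Line 1 (C-158, Karmark, 3,345 kg, $247,128.60):
Base rate for C-158 is 32.5%.
Additional duty on C-158 from Karmark: +25.2%. Applied ad valorem rate: 32.5% + 25.2% = 57.7%.
Duty = $247,128.60 × 57.7% = $142,593.20.
Line 2 (P-202, Sereth, 2,191 kg, $331,542.12):
Base rate for P-202 is $3.39/kg.
Origin Sereth qualifies under the Oros–Sereth agreement and P-202 is covered: preferential rate Free applies instead.
Duty = $331,542.12 × 0% = $0.00.
Line 3 (W-910, Sereth, 59 liters, $10,844.79):
Base rate for W-910 is $3.78/liter.
Origin Sereth is the FTA partner but W-910 is not on the preference list; base rate stands.
Duty = 59 × $3.78 = $223.02.
Total = $142,593.20 + $0.00 + $223.02 = $142,816.22.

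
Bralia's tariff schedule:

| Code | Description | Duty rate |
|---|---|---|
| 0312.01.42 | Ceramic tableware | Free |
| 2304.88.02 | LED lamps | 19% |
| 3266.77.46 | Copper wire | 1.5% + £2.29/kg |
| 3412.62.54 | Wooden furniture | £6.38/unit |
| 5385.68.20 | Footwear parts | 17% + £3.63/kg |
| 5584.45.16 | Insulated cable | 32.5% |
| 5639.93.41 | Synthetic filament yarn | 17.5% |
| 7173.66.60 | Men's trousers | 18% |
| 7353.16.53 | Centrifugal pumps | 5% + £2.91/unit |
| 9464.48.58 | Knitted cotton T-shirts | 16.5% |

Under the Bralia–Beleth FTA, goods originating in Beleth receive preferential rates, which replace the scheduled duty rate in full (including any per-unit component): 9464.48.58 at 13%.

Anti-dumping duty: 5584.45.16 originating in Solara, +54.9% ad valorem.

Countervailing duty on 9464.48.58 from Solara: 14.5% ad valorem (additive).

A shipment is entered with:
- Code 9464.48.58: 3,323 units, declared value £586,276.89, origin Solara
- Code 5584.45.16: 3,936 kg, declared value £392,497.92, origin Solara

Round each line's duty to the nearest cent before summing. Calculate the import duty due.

£524,789.02

Line 1 (9464.48.58, Solara, 3,323 units, £586,276.89):
Base rate for 9464.48.58 is 16.5%.
9464.48.58 has an FTA preferential rate, but origin Solara is not Beleth; base rate stands.
Additional duty on 9464.48.58 from Solara: +14.5%. Applied ad valorem rate: 16.5% + 14.5% = 31%.
Duty = £586,276.89 × 31% = £181,745.84.
Line 2 (5584.45.16, Solara, 3,936 kg, £392,497.92):
Base rate for 5584.45.16 is 32.5%.
Additional duty on 5584.45.16 from Solara: +54.9%. Applied ad valorem rate: 32.5% + 54.9% = 87.4%.
Duty = £392,497.92 × 87.4% = £343,043.18.
Total = £181,745.84 + £343,043.18 = £524,789.02.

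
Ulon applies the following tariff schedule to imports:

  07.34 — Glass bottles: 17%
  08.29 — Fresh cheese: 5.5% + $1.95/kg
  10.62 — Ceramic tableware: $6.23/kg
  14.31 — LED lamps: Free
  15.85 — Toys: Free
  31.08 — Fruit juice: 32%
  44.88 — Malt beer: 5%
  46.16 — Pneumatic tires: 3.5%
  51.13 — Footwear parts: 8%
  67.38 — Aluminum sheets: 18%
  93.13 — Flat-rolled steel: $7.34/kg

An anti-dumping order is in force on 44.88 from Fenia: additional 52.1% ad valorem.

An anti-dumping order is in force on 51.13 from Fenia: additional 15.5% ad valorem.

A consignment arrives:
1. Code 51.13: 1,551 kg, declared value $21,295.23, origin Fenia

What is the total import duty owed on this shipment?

Line 1 (51.13, Fenia, 1,551 kg, $21,295.23):
Base rate for 51.13 is 8%.
Additional duty on 51.13 from Fenia: +15.5%. Applied ad valorem rate: 8% + 15.5% = 23.5%.
Duty = $21,295.23 × 23.5% = $5,004.38.

$5,004.38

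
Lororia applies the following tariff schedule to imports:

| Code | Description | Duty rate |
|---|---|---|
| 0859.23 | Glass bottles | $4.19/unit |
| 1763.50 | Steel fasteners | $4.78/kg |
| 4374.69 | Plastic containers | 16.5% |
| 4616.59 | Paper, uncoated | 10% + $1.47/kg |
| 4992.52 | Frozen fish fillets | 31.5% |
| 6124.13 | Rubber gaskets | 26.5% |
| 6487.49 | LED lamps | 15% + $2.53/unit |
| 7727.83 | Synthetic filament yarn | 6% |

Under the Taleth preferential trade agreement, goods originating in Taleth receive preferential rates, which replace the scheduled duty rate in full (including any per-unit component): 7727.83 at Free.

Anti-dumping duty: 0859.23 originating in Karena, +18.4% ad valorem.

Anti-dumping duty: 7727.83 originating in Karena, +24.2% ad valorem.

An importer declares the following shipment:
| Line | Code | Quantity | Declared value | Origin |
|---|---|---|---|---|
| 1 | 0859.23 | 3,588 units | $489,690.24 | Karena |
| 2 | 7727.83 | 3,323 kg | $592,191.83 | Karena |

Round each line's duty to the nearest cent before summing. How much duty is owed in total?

Line 1 (0859.23, Karena, 3,588 units, $489,690.24):
Base rate for 0859.23 is $4.19/unit.
Additional duty on 0859.23 from Karena: +18.4% ad valorem. Applied ad valorem rate = 18.4%.
Duty = $489,690.24 × 18.4% + 3,588 × $4.19 = $105,136.72.
Line 2 (7727.83, Karena, 3,323 kg, $592,191.83):
Base rate for 7727.83 is 6%.
7727.83 has an FTA preferential rate, but origin Karena is not Taleth; base rate stands.
Additional duty on 7727.83 from Karena: +24.2%. Applied ad valorem rate: 6% + 24.2% = 30.2%.
Duty = $592,191.83 × 30.2% = $178,841.93.
Total = $105,136.72 + $178,841.93 = $283,978.65.

$283,978.65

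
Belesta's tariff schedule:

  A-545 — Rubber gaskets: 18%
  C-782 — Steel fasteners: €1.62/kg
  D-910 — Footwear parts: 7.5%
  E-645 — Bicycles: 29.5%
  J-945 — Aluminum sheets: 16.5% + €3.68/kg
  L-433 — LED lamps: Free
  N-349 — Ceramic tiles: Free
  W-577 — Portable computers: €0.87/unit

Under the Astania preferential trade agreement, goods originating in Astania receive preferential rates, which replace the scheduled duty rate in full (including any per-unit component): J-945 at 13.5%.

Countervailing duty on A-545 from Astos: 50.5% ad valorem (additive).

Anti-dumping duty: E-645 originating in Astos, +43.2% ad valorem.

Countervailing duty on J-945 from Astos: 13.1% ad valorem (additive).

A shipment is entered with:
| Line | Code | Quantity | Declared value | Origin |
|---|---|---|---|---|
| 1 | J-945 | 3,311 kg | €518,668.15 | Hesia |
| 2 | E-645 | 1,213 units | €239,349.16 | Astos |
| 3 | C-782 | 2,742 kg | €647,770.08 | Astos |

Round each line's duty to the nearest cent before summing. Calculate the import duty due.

Line 1 (J-945, Hesia, 3,311 kg, €518,668.15):
Base rate for J-945 is 16.5% + €3.68/kg.
J-945 has an FTA preferential rate, but origin Hesia is not Astania; base rate stands.
The additional-duty order on J-945 targets Astos, not Hesia; it does not apply.
Duty = €518,668.15 × 16.5% + 3,311 × €3.68 = €97,764.72.
Line 2 (E-645, Astos, 1,213 units, €239,349.16):
Base rate for E-645 is 29.5%.
Additional duty on E-645 from Astos: +43.2%. Applied ad valorem rate: 29.5% + 43.2% = 72.7%.
Duty = €239,349.16 × 72.7% = €174,006.84.
Line 3 (C-782, Astos, 2,742 kg, €647,770.08):
Base rate for C-782 is €1.62/kg.
Duty = 2,742 × €1.62 = €4,442.04.
Total = €97,764.72 + €174,006.84 + €4,442.04 = €276,213.60.

€276,213.60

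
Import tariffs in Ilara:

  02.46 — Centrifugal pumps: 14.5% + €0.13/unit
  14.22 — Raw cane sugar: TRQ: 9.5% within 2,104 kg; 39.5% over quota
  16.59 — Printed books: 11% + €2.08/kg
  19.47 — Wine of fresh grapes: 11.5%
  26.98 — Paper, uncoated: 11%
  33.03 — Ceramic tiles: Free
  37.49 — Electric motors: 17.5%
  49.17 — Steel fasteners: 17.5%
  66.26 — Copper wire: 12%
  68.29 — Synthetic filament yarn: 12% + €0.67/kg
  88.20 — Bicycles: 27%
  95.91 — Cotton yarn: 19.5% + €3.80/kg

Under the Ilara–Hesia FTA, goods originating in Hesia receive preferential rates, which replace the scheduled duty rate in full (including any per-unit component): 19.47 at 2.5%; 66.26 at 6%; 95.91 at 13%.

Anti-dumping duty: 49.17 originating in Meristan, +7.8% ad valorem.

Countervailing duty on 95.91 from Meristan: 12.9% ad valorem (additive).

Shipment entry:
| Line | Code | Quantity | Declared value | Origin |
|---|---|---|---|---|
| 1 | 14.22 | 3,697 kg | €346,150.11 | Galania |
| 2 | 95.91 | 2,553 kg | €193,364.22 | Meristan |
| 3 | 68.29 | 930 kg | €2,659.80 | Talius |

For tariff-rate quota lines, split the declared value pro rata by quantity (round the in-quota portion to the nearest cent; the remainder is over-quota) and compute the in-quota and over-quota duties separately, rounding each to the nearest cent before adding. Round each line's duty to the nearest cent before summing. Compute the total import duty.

Line 1 (14.22, Galania, 3,697 kg, €346,150.11):
Code 14.22 is under a tariff-rate quota (threshold 2,104 kg). In-quota: 2,104 kg at 9.5%; over-quota: 1,593 kg at 39.5%.
Pro-rata value split: in-quota = €346,150.11 × 2,104/3,697 = €196,997.52; over-quota = €346,150.11 − €196,997.52 = €149,152.59.
In-quota duty = €196,997.52 × 9.5% = €18,714.76. Over-quota duty = €149,152.59 × 39.5% = €58,915.27.
Line duty = €18,714.76 + €58,915.27 = €77,630.03.
Line 2 (95.91, Meristan, 2,553 kg, €193,364.22):
Base rate for 95.91 is 19.5% + €3.80/kg.
95.91 has an FTA preferential rate, but origin Meristan is not Hesia; base rate stands.
Additional duty on 95.91 from Meristan: +12.9%. Applied ad valorem rate: 19.5% + 12.9% = 32.4%.
Duty = €193,364.22 × 32.4% + 2,553 × €3.80 = €72,351.41.
Line 3 (68.29, Talius, 930 kg, €2,659.80):
Base rate for 68.29 is 12% + €0.67/kg.
Duty = €2,659.80 × 12% + 930 × €0.67 = €942.28.
Total = €77,630.03 + €72,351.41 + €942.28 = €150,923.72.

€150,923.72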